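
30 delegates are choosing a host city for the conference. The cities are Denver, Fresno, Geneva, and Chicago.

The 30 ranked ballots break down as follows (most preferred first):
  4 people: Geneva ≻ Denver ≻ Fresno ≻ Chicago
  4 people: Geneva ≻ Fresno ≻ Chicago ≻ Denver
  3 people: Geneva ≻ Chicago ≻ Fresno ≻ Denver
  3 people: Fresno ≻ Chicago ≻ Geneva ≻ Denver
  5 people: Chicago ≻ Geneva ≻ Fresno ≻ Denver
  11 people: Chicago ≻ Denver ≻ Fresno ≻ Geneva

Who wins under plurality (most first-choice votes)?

Chicago

First-place votes: Denver 0, Fresno 3, Geneva 11, Chicago 16.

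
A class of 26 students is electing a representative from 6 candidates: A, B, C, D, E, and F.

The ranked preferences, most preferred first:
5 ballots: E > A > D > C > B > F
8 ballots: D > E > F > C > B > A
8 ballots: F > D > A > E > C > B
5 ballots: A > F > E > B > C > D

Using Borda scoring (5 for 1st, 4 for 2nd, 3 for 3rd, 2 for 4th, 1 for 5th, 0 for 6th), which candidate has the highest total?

A: 5×4 + 8×0 + 8×3 + 5×5 = 69
B: 5×1 + 8×1 + 8×0 + 5×2 = 23
C: 5×2 + 8×2 + 8×1 + 5×1 = 39
D: 5×3 + 8×5 + 8×4 + 5×0 = 87
E: 5×5 + 8×4 + 8×2 + 5×3 = 88
F: 5×0 + 8×3 + 8×5 + 5×4 = 84

E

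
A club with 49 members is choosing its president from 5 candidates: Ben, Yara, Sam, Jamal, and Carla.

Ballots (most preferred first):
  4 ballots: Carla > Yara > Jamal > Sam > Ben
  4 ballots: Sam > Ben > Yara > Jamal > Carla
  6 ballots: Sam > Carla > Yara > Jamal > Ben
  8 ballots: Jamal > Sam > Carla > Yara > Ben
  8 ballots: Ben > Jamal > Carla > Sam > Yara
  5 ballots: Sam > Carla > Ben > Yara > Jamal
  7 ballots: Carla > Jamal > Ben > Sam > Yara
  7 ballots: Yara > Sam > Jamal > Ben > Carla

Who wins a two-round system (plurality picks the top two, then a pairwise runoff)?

Round 1 first-place votes: Ben 8, Yara 7, Sam 15, Jamal 8, Carla 11. Sam and Carla advance.
Runoff: Sam is ranked above Carla on 30 ballots, Carla above Sam on 19.

Sam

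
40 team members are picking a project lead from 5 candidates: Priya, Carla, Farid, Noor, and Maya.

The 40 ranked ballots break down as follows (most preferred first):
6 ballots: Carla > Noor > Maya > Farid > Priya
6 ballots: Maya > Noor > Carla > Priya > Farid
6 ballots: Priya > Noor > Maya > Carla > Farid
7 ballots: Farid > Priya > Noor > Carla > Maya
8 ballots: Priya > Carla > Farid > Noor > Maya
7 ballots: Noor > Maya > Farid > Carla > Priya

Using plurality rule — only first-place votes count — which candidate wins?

First-place votes: Priya 14, Carla 6, Farid 7, Noor 7, Maya 6.

Priya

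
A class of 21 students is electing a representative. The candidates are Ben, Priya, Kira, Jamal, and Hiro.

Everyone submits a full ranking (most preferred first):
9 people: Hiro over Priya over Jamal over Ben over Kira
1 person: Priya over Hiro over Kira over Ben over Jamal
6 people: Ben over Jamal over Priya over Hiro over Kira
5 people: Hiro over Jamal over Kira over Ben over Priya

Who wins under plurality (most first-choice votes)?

Hiro

First-place votes: Ben 6, Priya 1, Kira 0, Jamal 0, Hiro 14.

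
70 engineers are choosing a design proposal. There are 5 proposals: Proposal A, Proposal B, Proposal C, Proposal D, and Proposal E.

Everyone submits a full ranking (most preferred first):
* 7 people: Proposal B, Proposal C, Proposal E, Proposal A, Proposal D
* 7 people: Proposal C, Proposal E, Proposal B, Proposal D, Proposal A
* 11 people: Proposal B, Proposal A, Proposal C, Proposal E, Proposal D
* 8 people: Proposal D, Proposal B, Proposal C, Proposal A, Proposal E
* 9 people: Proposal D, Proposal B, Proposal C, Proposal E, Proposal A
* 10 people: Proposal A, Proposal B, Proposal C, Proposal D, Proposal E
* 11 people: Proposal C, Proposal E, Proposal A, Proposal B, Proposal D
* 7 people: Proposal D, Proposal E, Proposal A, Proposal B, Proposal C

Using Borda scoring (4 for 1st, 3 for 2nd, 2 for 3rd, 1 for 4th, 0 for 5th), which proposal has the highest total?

Proposal B

Proposal A: 7×1 + 7×0 + 11×3 + 8×1 + 9×0 + 10×4 + 11×2 + 7×2 = 124
Proposal B: 7×4 + 7×2 + 11×4 + 8×3 + 9×3 + 10×3 + 11×1 + 7×1 = 185
Proposal C: 7×3 + 7×4 + 11×2 + 8×2 + 9×2 + 10×2 + 11×4 + 7×0 = 169
Proposal D: 7×0 + 7×1 + 11×0 + 8×4 + 9×4 + 10×1 + 11×0 + 7×4 = 113
Proposal E: 7×2 + 7×3 + 11×1 + 8×0 + 9×1 + 10×0 + 11×3 + 7×3 = 109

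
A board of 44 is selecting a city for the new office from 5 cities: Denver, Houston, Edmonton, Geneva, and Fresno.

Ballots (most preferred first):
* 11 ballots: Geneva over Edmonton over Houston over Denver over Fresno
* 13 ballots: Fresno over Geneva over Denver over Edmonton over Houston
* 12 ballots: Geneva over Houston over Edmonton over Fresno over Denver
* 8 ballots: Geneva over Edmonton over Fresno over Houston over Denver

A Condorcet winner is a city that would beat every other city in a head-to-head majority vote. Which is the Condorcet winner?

Geneva vs Denver: 44–0
Geneva vs Houston: 44–0
Geneva vs Edmonton: 44–0
Geneva vs Fresno: 31–13
Geneva beats every other city.

Geneva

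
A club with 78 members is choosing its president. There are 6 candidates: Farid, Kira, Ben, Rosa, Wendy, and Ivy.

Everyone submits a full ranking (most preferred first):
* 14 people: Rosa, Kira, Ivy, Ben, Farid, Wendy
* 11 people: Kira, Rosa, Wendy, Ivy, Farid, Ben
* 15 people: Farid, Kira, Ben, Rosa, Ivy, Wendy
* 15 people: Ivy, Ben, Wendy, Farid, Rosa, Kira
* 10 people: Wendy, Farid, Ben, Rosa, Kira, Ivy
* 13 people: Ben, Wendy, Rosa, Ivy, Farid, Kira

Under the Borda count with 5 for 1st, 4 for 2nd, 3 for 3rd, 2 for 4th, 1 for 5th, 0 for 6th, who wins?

Farid: 14×1 + 11×1 + 15×5 + 15×2 + 10×4 + 13×1 = 183
Kira: 14×4 + 11×5 + 15×4 + 15×0 + 10×1 + 13×0 = 181
Ben: 14×2 + 11×0 + 15×3 + 15×4 + 10×3 + 13×5 = 228
Rosa: 14×5 + 11×4 + 15×2 + 15×1 + 10×2 + 13×3 = 218
Wendy: 14×0 + 11×3 + 15×0 + 15×3 + 10×5 + 13×4 = 180
Ivy: 14×3 + 11×2 + 15×1 + 15×5 + 10×0 + 13×2 = 180

Ben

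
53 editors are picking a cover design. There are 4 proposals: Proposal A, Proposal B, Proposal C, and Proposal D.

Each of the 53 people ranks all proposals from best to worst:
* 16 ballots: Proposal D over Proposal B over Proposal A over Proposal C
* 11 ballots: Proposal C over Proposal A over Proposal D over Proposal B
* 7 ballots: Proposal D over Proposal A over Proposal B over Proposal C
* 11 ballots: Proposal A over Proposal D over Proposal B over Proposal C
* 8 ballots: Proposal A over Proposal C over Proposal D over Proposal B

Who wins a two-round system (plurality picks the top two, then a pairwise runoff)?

Proposal A

Round 1 first-place votes: Proposal A 19, Proposal B 0, Proposal C 11, Proposal D 23. Proposal D and Proposal A advance.
Runoff: Proposal D is ranked above Proposal A on 23 ballots, Proposal A above Proposal D on 30.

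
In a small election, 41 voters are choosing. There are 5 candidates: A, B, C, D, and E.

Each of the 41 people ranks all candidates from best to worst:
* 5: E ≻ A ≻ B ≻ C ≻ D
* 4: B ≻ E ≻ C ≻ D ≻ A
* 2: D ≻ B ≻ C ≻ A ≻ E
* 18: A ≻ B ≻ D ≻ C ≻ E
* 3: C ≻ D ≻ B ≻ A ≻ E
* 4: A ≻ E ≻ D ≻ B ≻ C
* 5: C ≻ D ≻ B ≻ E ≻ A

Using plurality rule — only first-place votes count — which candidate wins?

A

First-place votes: A 22, B 4, C 8, D 2, E 5.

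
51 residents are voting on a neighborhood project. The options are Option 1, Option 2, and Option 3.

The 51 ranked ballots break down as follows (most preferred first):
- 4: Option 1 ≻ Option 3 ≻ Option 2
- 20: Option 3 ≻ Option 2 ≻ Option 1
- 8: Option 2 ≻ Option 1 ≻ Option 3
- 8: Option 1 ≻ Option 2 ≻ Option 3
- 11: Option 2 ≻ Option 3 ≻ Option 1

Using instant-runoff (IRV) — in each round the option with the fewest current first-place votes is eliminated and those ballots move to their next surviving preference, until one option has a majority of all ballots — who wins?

Option 2

Round 1: Option 1 12, Option 2 19, Option 3 20. Option 1 eliminated.
Round 2: Option 2 27, Option 3 24. Option 2 has a majority (≥26).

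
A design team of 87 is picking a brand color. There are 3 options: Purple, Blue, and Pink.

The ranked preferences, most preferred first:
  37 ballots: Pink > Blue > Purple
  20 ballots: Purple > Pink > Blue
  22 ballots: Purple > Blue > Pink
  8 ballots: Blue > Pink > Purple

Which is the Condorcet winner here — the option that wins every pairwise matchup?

Pink

Pink vs Purple: 45–42
Pink vs Blue: 57–30
Pink beats every other option.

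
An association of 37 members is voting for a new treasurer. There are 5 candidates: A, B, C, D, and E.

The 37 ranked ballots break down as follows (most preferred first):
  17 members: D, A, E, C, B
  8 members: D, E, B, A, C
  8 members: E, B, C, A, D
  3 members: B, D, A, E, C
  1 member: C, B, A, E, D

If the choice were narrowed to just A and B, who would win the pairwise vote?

A is ranked above B on 17 ballots; B above A on 20.

B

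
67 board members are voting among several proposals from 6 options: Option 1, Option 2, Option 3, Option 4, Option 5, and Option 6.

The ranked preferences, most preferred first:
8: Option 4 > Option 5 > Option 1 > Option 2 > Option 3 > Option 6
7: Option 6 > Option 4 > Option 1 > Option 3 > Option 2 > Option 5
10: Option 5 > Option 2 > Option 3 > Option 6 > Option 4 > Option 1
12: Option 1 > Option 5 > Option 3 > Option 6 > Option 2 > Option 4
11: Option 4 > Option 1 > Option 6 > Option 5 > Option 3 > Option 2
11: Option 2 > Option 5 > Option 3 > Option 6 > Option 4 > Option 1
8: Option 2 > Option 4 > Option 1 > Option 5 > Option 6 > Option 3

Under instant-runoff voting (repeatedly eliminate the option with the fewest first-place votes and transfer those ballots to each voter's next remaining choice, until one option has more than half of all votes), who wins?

Round 1: Option 1 12, Option 2 19, Option 3 0, Option 4 19, Option 5 10, Option 6 7. Option 3 eliminated.
Round 2: Option 1 12, Option 2 19, Option 4 19, Option 5 10, Option 6 7. Option 6 eliminated.
Round 3: Option 1 12, Option 2 19, Option 4 26, Option 5 10. Option 5 eliminated.
Round 4: Option 1 12, Option 2 29, Option 4 26. Option 1 eliminated.
Round 5: Option 2 41, Option 4 26. Option 2 has a majority (≥34).

Option 2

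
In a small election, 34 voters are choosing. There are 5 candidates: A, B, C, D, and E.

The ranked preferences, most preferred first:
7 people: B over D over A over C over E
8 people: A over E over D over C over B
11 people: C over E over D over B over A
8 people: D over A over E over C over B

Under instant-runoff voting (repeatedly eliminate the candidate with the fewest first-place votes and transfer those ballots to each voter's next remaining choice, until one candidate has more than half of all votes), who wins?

D

Round 1: A 8, B 7, C 11, D 8, E 0. E eliminated.
Round 2: A 8, B 7, C 11, D 8. B eliminated.
Round 3: A 8, C 11, D 15. A eliminated.
Round 4: C 11, D 23. D has a majority (≥18).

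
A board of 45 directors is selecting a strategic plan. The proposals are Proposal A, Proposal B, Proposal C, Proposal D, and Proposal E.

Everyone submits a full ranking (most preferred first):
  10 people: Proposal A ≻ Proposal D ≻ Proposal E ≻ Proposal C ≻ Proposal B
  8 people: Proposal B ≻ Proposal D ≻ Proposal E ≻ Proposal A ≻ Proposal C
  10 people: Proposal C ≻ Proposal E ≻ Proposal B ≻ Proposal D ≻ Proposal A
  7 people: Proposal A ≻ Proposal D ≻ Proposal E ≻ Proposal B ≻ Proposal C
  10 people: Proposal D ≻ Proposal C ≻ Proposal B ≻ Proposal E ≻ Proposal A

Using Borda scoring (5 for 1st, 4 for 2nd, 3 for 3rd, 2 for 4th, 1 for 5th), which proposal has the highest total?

Proposal D

Proposal A: 10×5 + 8×2 + 10×1 + 7×5 + 10×1 = 121
Proposal B: 10×1 + 8×5 + 10×3 + 7×2 + 10×3 = 124
Proposal C: 10×2 + 8×1 + 10×5 + 7×1 + 10×4 = 125
Proposal D: 10×4 + 8×4 + 10×2 + 7×4 + 10×5 = 170
Proposal E: 10×3 + 8×3 + 10×4 + 7×3 + 10×2 = 135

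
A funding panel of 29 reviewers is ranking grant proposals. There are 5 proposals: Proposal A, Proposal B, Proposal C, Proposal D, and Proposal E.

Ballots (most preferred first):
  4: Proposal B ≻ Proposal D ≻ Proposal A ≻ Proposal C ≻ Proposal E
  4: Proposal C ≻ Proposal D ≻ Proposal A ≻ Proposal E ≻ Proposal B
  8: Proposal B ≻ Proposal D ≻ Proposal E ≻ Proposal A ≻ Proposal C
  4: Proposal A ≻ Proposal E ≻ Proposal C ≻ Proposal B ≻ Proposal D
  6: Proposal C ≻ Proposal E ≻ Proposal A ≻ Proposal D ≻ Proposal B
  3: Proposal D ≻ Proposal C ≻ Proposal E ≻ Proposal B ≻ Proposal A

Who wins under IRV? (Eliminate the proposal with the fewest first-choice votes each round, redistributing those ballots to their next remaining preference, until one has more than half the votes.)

Round 1: Proposal A 4, Proposal B 12, Proposal C 10, Proposal D 3, Proposal E 0. Proposal E eliminated.
Round 2: Proposal A 4, Proposal B 12, Proposal C 10, Proposal D 3. Proposal D eliminated.
Round 3: Proposal A 4, Proposal B 12, Proposal C 13. Proposal A eliminated.
Round 4: Proposal B 12, Proposal C 17. Proposal C has a majority (≥15).

Proposal C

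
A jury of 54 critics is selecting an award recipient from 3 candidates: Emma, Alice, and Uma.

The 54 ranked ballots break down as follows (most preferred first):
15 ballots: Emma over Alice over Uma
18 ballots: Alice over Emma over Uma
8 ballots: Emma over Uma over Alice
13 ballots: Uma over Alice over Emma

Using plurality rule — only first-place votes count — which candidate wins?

First-place votes: Emma 23, Alice 18, Uma 13.

Emma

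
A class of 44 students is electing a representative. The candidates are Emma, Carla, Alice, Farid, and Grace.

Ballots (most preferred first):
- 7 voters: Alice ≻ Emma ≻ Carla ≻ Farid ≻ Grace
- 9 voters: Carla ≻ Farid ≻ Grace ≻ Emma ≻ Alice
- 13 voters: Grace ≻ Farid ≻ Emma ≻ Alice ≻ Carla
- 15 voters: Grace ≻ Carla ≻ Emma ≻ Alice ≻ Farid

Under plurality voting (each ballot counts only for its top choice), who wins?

Grace

First-place votes: Emma 0, Carla 9, Alice 7, Farid 0, Grace 28.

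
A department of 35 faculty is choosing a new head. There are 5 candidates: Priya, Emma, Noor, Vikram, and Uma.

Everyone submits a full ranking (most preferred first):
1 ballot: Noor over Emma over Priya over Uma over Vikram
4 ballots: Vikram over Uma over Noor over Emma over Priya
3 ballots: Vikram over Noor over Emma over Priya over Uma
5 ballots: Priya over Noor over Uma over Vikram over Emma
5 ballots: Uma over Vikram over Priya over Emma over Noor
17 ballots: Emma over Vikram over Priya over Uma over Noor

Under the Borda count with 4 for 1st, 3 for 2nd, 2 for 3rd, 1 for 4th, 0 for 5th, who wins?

Vikram

Priya: 1×2 + 4×0 + 3×1 + 5×4 + 5×2 + 17×2 = 69
Emma: 1×3 + 4×1 + 3×2 + 5×0 + 5×1 + 17×4 = 86
Noor: 1×4 + 4×2 + 3×3 + 5×3 + 5×0 + 17×0 = 36
Vikram: 1×0 + 4×4 + 3×4 + 5×1 + 5×3 + 17×3 = 99
Uma: 1×1 + 4×3 + 3×0 + 5×2 + 5×4 + 17×1 = 60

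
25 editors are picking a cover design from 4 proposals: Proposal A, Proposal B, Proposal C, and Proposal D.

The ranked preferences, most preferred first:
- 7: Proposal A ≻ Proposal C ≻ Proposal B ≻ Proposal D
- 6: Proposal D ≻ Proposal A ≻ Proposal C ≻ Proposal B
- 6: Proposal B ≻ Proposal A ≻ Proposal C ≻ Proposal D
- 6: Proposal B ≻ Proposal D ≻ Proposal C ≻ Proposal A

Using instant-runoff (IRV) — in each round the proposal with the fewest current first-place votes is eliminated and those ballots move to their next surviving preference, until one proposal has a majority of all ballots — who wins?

Proposal A

Round 1: Proposal A 7, Proposal B 12, Proposal C 0, Proposal D 6. Proposal C eliminated.
Round 2: Proposal A 7, Proposal B 12, Proposal D 6. Proposal D eliminated.
Round 3: Proposal A 13, Proposal B 12. Proposal A has a majority (≥13).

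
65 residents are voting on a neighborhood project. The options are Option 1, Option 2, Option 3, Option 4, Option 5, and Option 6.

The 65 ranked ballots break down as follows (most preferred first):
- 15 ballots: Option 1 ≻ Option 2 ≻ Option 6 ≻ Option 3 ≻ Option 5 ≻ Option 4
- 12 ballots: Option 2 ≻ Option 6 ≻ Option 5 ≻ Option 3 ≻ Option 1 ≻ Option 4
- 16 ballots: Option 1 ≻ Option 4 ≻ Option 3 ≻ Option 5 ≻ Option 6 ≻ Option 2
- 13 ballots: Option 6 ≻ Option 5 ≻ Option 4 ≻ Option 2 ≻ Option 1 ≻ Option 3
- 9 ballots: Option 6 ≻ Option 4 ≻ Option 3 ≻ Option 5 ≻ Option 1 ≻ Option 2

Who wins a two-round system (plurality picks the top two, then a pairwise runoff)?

Round 1 first-place votes: Option 1 31, Option 2 12, Option 3 0, Option 4 0, Option 5 0, Option 6 22. Option 1 and Option 6 advance.
Runoff: Option 1 is ranked above Option 6 on 31 ballots, Option 6 above Option 1 on 34.

Option 6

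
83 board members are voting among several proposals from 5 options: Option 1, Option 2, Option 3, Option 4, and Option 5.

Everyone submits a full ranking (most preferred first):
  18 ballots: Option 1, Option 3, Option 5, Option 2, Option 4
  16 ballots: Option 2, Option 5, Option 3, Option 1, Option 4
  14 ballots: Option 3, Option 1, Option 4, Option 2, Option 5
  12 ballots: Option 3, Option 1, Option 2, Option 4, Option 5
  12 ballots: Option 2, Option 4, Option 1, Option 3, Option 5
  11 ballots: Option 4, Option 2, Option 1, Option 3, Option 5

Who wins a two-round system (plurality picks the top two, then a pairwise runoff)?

Round 1 first-place votes: Option 1 18, Option 2 28, Option 3 26, Option 4 11, Option 5 0. Option 2 and Option 3 advance.
Runoff: Option 2 is ranked above Option 3 on 39 ballots, Option 3 above Option 2 on 44.

Option 3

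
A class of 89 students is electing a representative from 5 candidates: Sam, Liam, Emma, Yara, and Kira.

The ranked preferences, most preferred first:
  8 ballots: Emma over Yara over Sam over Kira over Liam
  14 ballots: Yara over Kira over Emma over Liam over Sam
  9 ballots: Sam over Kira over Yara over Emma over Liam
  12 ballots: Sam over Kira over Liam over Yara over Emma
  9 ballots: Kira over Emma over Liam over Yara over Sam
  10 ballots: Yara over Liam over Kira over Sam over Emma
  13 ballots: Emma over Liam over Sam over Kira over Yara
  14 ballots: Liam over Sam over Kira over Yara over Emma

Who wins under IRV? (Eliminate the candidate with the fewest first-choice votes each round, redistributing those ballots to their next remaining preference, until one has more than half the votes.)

Sam

Round 1: Sam 21, Liam 14, Emma 21, Yara 24, Kira 9. Kira eliminated.
Round 2: Sam 21, Liam 14, Emma 30, Yara 24. Liam eliminated.
Round 3: Sam 35, Emma 30, Yara 24. Yara eliminated.
Round 4: Sam 45, Emma 44. Sam has a majority (≥45).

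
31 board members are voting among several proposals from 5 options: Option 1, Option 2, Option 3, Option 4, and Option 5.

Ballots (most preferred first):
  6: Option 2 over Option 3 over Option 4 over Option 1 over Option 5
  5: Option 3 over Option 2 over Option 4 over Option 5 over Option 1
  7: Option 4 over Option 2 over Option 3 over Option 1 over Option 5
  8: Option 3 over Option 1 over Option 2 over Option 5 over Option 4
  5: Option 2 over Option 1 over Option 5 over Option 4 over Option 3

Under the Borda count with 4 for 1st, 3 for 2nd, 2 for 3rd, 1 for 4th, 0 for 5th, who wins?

Option 2

Option 1: 6×1 + 5×0 + 7×1 + 8×3 + 5×3 = 52
Option 2: 6×4 + 5×3 + 7×3 + 8×2 + 5×4 = 96
Option 3: 6×3 + 5×4 + 7×2 + 8×4 + 5×0 = 84
Option 4: 6×2 + 5×2 + 7×4 + 8×0 + 5×1 = 55
Option 5: 6×0 + 5×1 + 7×0 + 8×1 + 5×2 = 23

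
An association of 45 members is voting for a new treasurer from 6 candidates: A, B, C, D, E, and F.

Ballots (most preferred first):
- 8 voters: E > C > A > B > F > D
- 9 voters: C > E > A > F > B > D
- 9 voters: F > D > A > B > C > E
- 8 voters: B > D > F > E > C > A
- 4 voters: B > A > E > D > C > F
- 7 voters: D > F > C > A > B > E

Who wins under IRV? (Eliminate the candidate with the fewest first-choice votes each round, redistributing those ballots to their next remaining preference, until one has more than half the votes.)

F

Round 1: A 0, B 12, C 9, D 7, E 8, F 9. A eliminated.
Round 2: B 12, C 9, D 7, E 8, F 9. D eliminated.
Round 3: B 12, C 9, E 8, F 16. E eliminated.
Round 4: B 12, C 17, F 16. B eliminated.
Round 5: C 21, F 24. F has a majority (≥23).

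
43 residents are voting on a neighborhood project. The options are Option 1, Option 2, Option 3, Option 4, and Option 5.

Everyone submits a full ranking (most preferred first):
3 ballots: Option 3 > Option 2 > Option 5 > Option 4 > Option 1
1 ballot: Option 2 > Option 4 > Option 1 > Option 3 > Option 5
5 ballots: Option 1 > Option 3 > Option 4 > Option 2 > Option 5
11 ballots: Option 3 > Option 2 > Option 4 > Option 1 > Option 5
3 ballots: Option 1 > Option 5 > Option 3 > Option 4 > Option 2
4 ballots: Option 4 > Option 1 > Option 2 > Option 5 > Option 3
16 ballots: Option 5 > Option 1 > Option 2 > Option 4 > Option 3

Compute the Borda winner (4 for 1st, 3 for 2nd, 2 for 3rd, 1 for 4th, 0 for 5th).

Option 1: 3×0 + 1×2 + 5×4 + 11×1 + 3×4 + 4×3 + 16×3 = 105
Option 2: 3×3 + 1×4 + 5×1 + 11×3 + 3×0 + 4×2 + 16×2 = 91
Option 3: 3×4 + 1×1 + 5×3 + 11×4 + 3×2 + 4×0 + 16×0 = 78
Option 4: 3×1 + 1×3 + 5×2 + 11×2 + 3×1 + 4×4 + 16×1 = 73
Option 5: 3×2 + 1×0 + 5×0 + 11×0 + 3×3 + 4×1 + 16×4 = 83

Option 1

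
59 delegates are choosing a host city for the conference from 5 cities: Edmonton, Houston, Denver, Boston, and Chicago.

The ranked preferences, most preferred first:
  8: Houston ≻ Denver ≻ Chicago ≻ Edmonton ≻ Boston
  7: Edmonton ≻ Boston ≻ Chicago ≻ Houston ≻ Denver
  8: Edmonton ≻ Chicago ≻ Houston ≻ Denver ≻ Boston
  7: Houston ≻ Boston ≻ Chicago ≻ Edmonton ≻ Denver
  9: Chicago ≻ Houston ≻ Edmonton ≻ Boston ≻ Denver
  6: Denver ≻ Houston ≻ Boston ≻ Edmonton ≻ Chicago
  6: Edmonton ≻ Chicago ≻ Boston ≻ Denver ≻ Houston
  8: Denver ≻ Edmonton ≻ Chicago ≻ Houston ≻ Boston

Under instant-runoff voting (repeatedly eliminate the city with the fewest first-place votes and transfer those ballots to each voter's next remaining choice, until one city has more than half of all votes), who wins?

Round 1: Edmonton 21, Houston 15, Denver 14, Boston 0, Chicago 9. Boston eliminated.
Round 2: Edmonton 21, Houston 15, Denver 14, Chicago 9. Chicago eliminated.
Round 3: Edmonton 21, Houston 24, Denver 14. Denver eliminated.
Round 4: Edmonton 29, Houston 30. Houston has a majority (≥30).

Houston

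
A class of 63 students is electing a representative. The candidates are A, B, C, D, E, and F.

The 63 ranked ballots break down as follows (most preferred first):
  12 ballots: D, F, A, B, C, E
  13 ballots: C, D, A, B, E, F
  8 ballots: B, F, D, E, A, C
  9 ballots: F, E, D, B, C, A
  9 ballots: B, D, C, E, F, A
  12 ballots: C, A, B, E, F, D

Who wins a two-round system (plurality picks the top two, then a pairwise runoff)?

B

Round 1 first-place votes: A 0, B 17, C 25, D 12, E 0, F 9. C and B advance.
Runoff: C is ranked above B on 25 ballots, B above C on 38.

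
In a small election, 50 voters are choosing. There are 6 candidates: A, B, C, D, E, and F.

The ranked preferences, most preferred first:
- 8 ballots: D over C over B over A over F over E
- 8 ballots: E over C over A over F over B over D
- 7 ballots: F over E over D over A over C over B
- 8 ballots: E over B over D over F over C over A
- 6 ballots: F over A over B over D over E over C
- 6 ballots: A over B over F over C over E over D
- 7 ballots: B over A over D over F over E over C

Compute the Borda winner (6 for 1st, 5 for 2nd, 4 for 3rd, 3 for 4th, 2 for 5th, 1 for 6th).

A: 8×3 + 8×4 + 7×3 + 8×1 + 6×5 + 6×6 + 7×5 = 186
B: 8×4 + 8×2 + 7×1 + 8×5 + 6×4 + 6×5 + 7×6 = 191
C: 8×5 + 8×5 + 7×2 + 8×2 + 6×1 + 6×3 + 7×1 = 141
D: 8×6 + 8×1 + 7×4 + 8×4 + 6×3 + 6×1 + 7×4 = 168
E: 8×1 + 8×6 + 7×5 + 8×6 + 6×2 + 6×2 + 7×2 = 177
F: 8×2 + 8×3 + 7×6 + 8×3 + 6×6 + 6×4 + 7×3 = 187

B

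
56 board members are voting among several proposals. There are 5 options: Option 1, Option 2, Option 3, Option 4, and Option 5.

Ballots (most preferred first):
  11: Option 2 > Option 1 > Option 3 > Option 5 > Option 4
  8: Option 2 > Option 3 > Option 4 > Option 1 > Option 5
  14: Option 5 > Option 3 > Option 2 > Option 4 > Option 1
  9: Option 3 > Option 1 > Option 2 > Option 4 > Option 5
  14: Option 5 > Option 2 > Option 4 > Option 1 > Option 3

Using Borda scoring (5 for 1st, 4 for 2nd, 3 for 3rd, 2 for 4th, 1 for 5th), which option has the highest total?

Option 2

Option 1: 11×4 + 8×2 + 14×1 + 9×4 + 14×2 = 138
Option 2: 11×5 + 8×5 + 14×3 + 9×3 + 14×4 = 220
Option 3: 11×3 + 8×4 + 14×4 + 9×5 + 14×1 = 180
Option 4: 11×1 + 8×3 + 14×2 + 9×2 + 14×3 = 123
Option 5: 11×2 + 8×1 + 14×5 + 9×1 + 14×5 = 179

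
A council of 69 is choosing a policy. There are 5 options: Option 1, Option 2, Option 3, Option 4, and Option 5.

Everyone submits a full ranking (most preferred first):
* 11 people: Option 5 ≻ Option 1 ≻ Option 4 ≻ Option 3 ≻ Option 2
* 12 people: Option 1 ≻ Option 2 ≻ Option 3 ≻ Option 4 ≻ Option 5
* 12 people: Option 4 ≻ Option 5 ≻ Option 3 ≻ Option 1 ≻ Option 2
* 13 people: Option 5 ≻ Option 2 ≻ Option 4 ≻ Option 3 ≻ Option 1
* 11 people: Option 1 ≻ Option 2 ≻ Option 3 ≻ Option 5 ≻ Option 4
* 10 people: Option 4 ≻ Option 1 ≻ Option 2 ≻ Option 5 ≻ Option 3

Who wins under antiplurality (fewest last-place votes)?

Last-place votes: Option 1 13, Option 2 23, Option 3 10, Option 4 11, Option 5 12.

Option 3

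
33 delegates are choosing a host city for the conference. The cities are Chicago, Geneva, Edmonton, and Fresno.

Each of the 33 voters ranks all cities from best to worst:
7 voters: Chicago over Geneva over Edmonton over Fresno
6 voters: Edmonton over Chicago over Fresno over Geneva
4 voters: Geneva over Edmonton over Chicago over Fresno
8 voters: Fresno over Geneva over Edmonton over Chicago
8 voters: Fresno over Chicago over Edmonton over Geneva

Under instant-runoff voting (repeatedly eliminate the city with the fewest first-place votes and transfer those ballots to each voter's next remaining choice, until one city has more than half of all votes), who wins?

Round 1: Chicago 7, Geneva 4, Edmonton 6, Fresno 16. Geneva eliminated.
Round 2: Chicago 7, Edmonton 10, Fresno 16. Chicago eliminated.
Round 3: Edmonton 17, Fresno 16. Edmonton has a majority (≥17).

Edmonton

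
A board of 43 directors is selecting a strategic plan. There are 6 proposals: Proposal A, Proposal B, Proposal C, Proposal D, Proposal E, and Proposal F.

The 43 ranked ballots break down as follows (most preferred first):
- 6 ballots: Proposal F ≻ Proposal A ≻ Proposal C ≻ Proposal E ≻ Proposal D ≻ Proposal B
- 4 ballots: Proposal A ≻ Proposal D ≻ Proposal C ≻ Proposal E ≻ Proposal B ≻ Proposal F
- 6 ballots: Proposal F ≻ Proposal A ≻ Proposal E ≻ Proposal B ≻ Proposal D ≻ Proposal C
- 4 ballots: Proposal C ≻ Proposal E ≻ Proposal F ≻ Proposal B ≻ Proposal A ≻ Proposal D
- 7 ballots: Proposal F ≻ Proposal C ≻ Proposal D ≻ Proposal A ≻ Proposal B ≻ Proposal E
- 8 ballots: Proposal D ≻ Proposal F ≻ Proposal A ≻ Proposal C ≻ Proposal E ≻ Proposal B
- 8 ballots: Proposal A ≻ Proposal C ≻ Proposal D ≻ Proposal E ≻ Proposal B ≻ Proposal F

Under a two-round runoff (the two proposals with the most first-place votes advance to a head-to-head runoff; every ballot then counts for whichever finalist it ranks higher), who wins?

Round 1 first-place votes: Proposal A 12, Proposal B 0, Proposal C 4, Proposal D 8, Proposal E 0, Proposal F 19. Proposal F and Proposal A advance.
Runoff: Proposal F is ranked above Proposal A on 31 ballots, Proposal A above Proposal F on 12.

Proposal F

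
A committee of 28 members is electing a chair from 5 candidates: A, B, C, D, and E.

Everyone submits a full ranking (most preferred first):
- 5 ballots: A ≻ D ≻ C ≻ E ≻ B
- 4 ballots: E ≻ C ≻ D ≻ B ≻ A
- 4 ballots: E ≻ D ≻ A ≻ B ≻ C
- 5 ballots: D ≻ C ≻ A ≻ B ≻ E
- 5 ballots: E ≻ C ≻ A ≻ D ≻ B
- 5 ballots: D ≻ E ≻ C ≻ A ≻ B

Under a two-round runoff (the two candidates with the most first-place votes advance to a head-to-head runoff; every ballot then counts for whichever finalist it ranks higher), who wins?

D

Round 1 first-place votes: A 5, B 0, C 0, D 10, E 13. E and D advance.
Runoff: E is ranked above D on 13 ballots, D above E on 15.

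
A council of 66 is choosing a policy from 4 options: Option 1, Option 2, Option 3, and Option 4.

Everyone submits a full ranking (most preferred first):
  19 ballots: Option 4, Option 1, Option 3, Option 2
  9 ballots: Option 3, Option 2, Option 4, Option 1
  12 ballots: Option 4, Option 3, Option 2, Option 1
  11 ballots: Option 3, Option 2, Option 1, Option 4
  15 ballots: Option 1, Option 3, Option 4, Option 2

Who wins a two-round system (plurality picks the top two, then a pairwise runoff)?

Round 1 first-place votes: Option 1 15, Option 2 0, Option 3 20, Option 4 31. Option 4 and Option 3 advance.
Runoff: Option 4 is ranked above Option 3 on 31 ballots, Option 3 above Option 4 on 35.

Option 3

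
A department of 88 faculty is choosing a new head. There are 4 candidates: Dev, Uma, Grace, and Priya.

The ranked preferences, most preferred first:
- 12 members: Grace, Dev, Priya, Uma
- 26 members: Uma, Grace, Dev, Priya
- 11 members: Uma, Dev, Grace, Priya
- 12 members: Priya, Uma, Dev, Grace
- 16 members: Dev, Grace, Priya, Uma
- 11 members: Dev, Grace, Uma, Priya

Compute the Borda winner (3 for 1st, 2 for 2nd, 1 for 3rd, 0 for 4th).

Dev: 12×2 + 26×1 + 11×2 + 12×1 + 16×3 + 11×3 = 165
Uma: 12×0 + 26×3 + 11×3 + 12×2 + 16×0 + 11×1 = 146
Grace: 12×3 + 26×2 + 11×1 + 12×0 + 16×2 + 11×2 = 153
Priya: 12×1 + 26×0 + 11×0 + 12×3 + 16×1 + 11×0 = 64

Dev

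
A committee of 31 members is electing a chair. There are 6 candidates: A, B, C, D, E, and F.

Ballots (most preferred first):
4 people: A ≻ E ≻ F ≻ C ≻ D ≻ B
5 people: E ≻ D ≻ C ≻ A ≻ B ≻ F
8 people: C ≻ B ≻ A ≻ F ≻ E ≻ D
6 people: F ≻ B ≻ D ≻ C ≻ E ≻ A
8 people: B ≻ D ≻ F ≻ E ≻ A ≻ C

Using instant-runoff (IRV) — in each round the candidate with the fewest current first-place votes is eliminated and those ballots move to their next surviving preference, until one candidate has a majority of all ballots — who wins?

Round 1: A 4, B 8, C 8, D 0, E 5, F 6. D eliminated.
Round 2: A 4, B 8, C 8, E 5, F 6. A eliminated.
Round 3: B 8, C 8, E 9, F 6. F eliminated.
Round 4: B 14, C 8, E 9. C eliminated.
Round 5: B 22, E 9. B has a majority (≥16).

B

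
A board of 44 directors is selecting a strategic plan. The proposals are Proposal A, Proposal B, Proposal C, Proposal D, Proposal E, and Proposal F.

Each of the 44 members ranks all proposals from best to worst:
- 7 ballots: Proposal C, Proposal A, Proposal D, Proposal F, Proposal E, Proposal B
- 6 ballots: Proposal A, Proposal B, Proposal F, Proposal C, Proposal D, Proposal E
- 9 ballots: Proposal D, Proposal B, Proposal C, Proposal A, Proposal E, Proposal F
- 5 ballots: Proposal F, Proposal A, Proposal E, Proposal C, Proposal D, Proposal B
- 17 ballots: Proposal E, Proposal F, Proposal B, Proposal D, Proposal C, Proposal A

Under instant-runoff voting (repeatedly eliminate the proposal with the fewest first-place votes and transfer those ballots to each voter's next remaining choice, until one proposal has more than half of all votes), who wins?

Proposal A

Round 1: Proposal A 6, Proposal B 0, Proposal C 7, Proposal D 9, Proposal E 17, Proposal F 5. Proposal B eliminated.
Round 2: Proposal A 6, Proposal C 7, Proposal D 9, Proposal E 17, Proposal F 5. Proposal F eliminated.
Round 3: Proposal A 11, Proposal C 7, Proposal D 9, Proposal E 17. Proposal C eliminated.
Round 4: Proposal A 18, Proposal D 9, Proposal E 17. Proposal D eliminated.
Round 5: Proposal A 27, Proposal E 17. Proposal A has a majority (≥23).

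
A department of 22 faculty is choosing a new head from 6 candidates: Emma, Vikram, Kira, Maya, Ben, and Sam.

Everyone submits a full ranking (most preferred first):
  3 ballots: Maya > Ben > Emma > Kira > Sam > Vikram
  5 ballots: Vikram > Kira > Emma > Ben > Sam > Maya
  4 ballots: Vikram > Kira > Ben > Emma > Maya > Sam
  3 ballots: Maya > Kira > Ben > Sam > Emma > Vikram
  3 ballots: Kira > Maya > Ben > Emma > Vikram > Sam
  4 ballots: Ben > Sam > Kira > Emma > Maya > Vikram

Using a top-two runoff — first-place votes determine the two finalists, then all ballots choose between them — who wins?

Maya

Round 1 first-place votes: Emma 0, Vikram 9, Kira 3, Maya 6, Ben 4, Sam 0. Vikram and Maya advance.
Runoff: Vikram is ranked above Maya on 9 ballots, Maya above Vikram on 13.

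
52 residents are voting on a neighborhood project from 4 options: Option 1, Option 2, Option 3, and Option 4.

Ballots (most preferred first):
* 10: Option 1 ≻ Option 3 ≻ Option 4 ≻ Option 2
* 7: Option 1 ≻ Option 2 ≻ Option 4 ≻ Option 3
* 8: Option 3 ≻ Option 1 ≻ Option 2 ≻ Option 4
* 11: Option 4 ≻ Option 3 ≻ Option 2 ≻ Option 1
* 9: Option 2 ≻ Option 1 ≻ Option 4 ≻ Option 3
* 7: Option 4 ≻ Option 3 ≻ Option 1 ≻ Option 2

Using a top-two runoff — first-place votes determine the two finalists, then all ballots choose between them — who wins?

Option 1

Round 1 first-place votes: Option 1 17, Option 2 9, Option 3 8, Option 4 18. Option 4 and Option 1 advance.
Runoff: Option 4 is ranked above Option 1 on 18 ballots, Option 1 above Option 4 on 34.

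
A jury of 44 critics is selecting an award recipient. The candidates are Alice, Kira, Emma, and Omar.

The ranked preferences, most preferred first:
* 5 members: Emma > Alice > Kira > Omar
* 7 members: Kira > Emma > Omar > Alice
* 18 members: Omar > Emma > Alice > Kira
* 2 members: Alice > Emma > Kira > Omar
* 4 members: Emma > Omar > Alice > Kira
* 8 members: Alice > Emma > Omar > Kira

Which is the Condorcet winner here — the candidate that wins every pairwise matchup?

Emma

Emma vs Alice: 34–10
Emma vs Kira: 37–7
Emma vs Omar: 26–18
Emma beats every other candidate.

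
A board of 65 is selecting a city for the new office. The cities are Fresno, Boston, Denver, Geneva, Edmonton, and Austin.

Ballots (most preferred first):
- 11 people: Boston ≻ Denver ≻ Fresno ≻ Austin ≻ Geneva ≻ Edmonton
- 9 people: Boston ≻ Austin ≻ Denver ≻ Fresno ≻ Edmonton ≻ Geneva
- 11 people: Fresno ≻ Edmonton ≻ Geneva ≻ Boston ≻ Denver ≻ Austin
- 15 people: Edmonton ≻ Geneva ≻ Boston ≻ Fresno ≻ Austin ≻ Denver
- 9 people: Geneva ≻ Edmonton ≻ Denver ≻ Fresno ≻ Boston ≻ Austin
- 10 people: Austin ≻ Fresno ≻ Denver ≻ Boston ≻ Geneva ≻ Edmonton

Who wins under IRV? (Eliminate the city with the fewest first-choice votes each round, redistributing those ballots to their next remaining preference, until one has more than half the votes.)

Round 1: Fresno 11, Boston 20, Denver 0, Geneva 9, Edmonton 15, Austin 10. Denver eliminated.
Round 2: Fresno 11, Boston 20, Geneva 9, Edmonton 15, Austin 10. Geneva eliminated.
Round 3: Fresno 11, Boston 20, Edmonton 24, Austin 10. Austin eliminated.
Round 4: Fresno 21, Boston 20, Edmonton 24. Boston eliminated.
Round 5: Fresno 41, Edmonton 24. Fresno has a majority (≥33).

Fresno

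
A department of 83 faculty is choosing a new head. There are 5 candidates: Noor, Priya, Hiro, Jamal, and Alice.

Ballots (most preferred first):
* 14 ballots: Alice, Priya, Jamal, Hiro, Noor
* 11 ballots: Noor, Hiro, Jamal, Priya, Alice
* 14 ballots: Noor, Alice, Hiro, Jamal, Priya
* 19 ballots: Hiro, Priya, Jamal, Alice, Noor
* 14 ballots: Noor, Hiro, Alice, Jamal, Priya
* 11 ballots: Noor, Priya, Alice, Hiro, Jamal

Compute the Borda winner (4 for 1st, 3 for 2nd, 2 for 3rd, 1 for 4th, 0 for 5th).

Hiro

Noor: 14×0 + 11×4 + 14×4 + 19×0 + 14×4 + 11×4 = 200
Priya: 14×3 + 11×1 + 14×0 + 19×3 + 14×0 + 11×3 = 143
Hiro: 14×1 + 11×3 + 14×2 + 19×4 + 14×3 + 11×1 = 204
Jamal: 14×2 + 11×2 + 14×1 + 19×2 + 14×1 + 11×0 = 116
Alice: 14×4 + 11×0 + 14×3 + 19×1 + 14×2 + 11×2 = 167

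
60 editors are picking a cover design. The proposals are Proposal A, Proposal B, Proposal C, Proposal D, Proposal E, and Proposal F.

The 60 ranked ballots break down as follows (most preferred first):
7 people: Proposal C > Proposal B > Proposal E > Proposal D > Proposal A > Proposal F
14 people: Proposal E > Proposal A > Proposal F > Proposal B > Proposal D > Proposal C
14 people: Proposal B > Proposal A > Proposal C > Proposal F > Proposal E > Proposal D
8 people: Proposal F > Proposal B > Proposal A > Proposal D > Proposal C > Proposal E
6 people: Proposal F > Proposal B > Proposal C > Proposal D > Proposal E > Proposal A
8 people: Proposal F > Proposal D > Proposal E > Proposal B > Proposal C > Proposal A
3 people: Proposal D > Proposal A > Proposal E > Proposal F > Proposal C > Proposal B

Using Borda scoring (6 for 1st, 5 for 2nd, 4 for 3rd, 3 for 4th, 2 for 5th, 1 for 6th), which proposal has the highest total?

Proposal B

Proposal A: 7×2 + 14×5 + 14×5 + 8×4 + 6×1 + 8×1 + 3×5 = 215
Proposal B: 7×5 + 14×3 + 14×6 + 8×5 + 6×5 + 8×3 + 3×1 = 258
Proposal C: 7×6 + 14×1 + 14×4 + 8×2 + 6×4 + 8×2 + 3×2 = 174
Proposal D: 7×3 + 14×2 + 14×1 + 8×3 + 6×3 + 8×5 + 3×6 = 163
Proposal E: 7×4 + 14×6 + 14×2 + 8×1 + 6×2 + 8×4 + 3×4 = 204
Proposal F: 7×1 + 14×4 + 14×3 + 8×6 + 6×6 + 8×6 + 3×3 = 246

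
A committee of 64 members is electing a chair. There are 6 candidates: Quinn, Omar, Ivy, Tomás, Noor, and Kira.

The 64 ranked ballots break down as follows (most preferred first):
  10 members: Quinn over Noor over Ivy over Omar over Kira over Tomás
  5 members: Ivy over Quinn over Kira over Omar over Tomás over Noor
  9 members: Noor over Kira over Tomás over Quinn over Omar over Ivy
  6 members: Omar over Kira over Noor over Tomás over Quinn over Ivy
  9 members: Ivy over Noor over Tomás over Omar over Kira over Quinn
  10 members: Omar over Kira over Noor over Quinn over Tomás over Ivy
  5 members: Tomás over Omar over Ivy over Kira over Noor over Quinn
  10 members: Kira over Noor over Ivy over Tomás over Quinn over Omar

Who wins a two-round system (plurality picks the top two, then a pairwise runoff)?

Ivy

Round 1 first-place votes: Quinn 10, Omar 16, Ivy 14, Tomás 5, Noor 9, Kira 10. Omar and Ivy advance.
Runoff: Omar is ranked above Ivy on 30 ballots, Ivy above Omar on 34.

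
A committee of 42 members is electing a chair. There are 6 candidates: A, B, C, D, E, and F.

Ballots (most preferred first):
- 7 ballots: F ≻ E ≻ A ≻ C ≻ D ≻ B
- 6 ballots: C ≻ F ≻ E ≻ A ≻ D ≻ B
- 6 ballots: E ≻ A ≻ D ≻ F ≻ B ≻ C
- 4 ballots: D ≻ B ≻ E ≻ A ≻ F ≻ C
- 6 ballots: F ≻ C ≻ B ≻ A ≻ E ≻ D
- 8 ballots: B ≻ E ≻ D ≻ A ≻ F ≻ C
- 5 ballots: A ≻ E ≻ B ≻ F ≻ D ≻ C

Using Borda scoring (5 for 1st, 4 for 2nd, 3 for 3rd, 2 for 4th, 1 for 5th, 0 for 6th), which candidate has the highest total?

A: 7×3 + 6×2 + 6×4 + 4×2 + 6×2 + 8×2 + 5×5 = 118
B: 7×0 + 6×0 + 6×1 + 4×4 + 6×3 + 8×5 + 5×3 = 95
C: 7×2 + 6×5 + 6×0 + 4×0 + 6×4 + 8×0 + 5×0 = 68
D: 7×1 + 6×1 + 6×3 + 4×5 + 6×0 + 8×3 + 5×1 = 80
E: 7×4 + 6×3 + 6×5 + 4×3 + 6×1 + 8×4 + 5×4 = 146
F: 7×5 + 6×4 + 6×2 + 4×1 + 6×5 + 8×1 + 5×2 = 123

E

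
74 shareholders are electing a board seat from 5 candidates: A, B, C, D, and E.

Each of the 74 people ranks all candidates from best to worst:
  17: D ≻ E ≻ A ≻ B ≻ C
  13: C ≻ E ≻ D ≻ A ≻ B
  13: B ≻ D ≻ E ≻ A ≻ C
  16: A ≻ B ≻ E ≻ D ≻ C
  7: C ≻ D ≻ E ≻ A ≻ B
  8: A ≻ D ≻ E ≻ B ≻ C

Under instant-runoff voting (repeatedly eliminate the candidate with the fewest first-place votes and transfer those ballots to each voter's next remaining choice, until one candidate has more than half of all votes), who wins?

D

Round 1: A 24, B 13, C 20, D 17, E 0. E eliminated.
Round 2: A 24, B 13, C 20, D 17. B eliminated.
Round 3: A 24, C 20, D 30. C eliminated.
Round 4: A 24, D 50. D has a majority (≥38).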